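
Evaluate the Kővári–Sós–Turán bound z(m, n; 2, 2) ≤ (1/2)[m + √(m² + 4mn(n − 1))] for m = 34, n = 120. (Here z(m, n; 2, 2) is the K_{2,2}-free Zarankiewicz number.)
z(34, 120; 2, 2) ≤ (1/2)[34 + √(34² + 4·34·120·119)] = (1/2)[34 + √1943236] = 714

Kővári–Sós–Turán: let r_1, ..., r_34 be the row sums and z = Σ r_i the total number of 1s. Each pair of columns can share at most one row with both entries 1 (else a 2×2 all-ones block appears), so Σ_i C(r_i, 2) ≤ C(120, 2) = 7140. By convexity Σ_i C(r_i, 2) ≥ 34·C(z/34, 2) = z(z − 34)/(2·34), giving z² − 34z − 34·120·119 ≤ 0 and hence z ≤ (1/2)[34 + √(1156 + 4·485520)] = (1/2)[34 + √1943236] ≈ (1/2)(34 + 1394) = 714.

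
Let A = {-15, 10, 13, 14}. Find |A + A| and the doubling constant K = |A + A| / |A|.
K = |A + A| / |A| = 10/4 = 5/2

Enumerate A + A = {a + b : a, b ∈ A}. With |A| = 4, there are |A|^2 = 16 ordered sum pairs; collecting distinct values, A + A = {-30, -5, -2, -1, 20, 23, 24, 26, 27, 28}, so |A + A| = 10. Thus K = 10/4 = 5/2. For comparison, the minimum possible |A + A| over all 4-element sets is 2·4 − 1 = 7 (so min K = 7/4), attained only by arithmetic progressions.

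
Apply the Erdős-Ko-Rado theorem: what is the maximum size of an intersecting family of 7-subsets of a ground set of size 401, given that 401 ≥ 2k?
max |F| = C(400, 6) = 5478557838600

The Erdős-Ko-Rado theorem states: for n ≥ 2k, an intersecting family of k-subsets of an n-element set has size at most C(n − 1, k − 1), with equality for 'star' families {A ⊆ [n] : |A| = k, i ∈ A} (fix an element i). For n = 401, k = 7: C(400, 6) = 5478557838600.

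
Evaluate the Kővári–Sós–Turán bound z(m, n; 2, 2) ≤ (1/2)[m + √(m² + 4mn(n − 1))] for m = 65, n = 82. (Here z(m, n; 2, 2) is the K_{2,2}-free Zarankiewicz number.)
z(65, 82; 2, 2) ≤ (1/2)[65 + √(65² + 4·65·82·81)] = (1/2)[65 + √1731145] = 690.3649

Kővári–Sós–Turán: let r_1, ..., r_65 be the row sums and z = Σ r_i the total number of 1s. Each pair of columns can share at most one row with both entries 1 (else a 2×2 all-ones block appears), so Σ_i C(r_i, 2) ≤ C(82, 2) = 3321. By convexity Σ_i C(r_i, 2) ≥ 65·C(z/65, 2) = z(z − 65)/(2·65), giving z² − 65z − 65·82·81 ≤ 0 and hence z ≤ (1/2)[65 + √(4225 + 4·431730)] = (1/2)[65 + √1731145] ≈ (1/2)(65 + 1315.7298) = 690.3649.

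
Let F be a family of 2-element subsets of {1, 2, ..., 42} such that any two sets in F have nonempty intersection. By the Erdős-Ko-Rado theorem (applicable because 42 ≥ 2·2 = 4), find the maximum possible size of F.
max |F| = C(41, 1) = 41

The Erdős-Ko-Rado theorem states: for n ≥ 2k, an intersecting family of k-subsets of an n-element set has size at most C(n − 1, k − 1), with equality for 'star' families {A ⊆ [n] : |A| = k, i ∈ A} (fix an element i). For n = 42, k = 2: C(41, 1) = 41.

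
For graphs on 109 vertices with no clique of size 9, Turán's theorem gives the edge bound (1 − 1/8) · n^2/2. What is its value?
Turán density bound = (7/8) · 109^2/2 = 83167/16 ≈ 5197.9375

Turán's theorem: ex(n, K_{r+1}) is achieved by the complete r-partite Turán graph T(n, r) with parts as balanced as possible, and is at most (1 − 1/r) · n^2/2. For r = 8, n = 109: the density bound is (7/8) · 11881/2 = 83167/16 ≈ 5197.9375. The integer-valued extremum is e(T(109, 8)) = 5197, which is strictly less than the density bound 83167/16 since 8 ∤ 109 (the parts of T(109, 8) cannot all be equal).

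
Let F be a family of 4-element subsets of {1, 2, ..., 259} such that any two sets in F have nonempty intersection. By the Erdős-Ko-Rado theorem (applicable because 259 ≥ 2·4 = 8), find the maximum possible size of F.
max |F| = C(258, 3) = 2829056

Erdős-Ko-Rado (1961): when n ≥ 2k, max |F| = C(n−1, k−1). The bound is attained by the star {A : i ∈ A} for any fixed i ∈ [n]. Here C(259−1, 4−1) = C(258, 3) = 2829056.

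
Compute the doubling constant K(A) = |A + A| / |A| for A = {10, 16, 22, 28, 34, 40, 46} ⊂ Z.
K = |A + A| / |A| = 13/7

Enumerate A + A = {a + b : a, b ∈ A}. With |A| = 7, there are |A|^2 = 49 ordered sum pairs; collecting distinct values, A + A = {20, 26, 32, 38, 44, 50, 56, 62, 68, 74, 80, 86, 92}, so |A + A| = 13. Thus K = 13/7. Here |A + A| = 2|A| − 1 = 13, the minimum possible — so K = 13/7 is minimal, which holds iff A is an arithmetic progression.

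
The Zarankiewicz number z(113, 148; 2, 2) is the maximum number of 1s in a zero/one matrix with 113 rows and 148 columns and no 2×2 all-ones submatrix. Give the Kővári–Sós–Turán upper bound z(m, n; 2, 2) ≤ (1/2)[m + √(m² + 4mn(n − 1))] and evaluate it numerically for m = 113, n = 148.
z(113, 148; 2, 2) ≤ (1/2)[113 + √(113² + 4·113·148·147)] = (1/2)[113 + √9846481] = 1625.4551

Kővári–Sós–Turán: let r_1, ..., r_113 be the row sums and z = Σ r_i the total number of 1s. Each pair of columns can share at most one row with both entries 1 (else a 2×2 all-ones block appears), so Σ_i C(r_i, 2) ≤ C(148, 2) = 10878. By convexity Σ_i C(r_i, 2) ≥ 113·C(z/113, 2) = z(z − 113)/(2·113), giving z² − 113z − 113·148·147 ≤ 0 and hence z ≤ (1/2)[113 + √(12769 + 4·2458428)] = (1/2)[113 + √9846481] ≈ (1/2)(113 + 3137.9103) = 1625.4551.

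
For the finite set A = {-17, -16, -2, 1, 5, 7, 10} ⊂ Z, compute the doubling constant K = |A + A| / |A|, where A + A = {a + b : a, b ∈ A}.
K = |A + A| / |A| = 27/7

Enumerate A + A = {a + b : a, b ∈ A}. With |A| = 7, there are |A|^2 = 49 ordered sum pairs; collecting distinct values, A + A = {-34, -33, -32, -19, -18, -16, -15, -12, -11, -10, -9, -7, -6, -4, -1, 2, 3, 5, 6, 8, 10, 11, 12, 14, 15, 17, 20}, so |A + A| = 27. Thus K = 27/7. For comparison, the minimum possible |A + A| over all 7-element sets is 2·7 − 1 = 13 (so min K = 13/7), attained only by arithmetic progressions.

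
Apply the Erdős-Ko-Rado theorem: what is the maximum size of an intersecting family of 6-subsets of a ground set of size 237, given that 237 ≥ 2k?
max |F| = C(236, 5) = 5845994232

The Erdős-Ko-Rado theorem states: for n ≥ 2k, an intersecting family of k-subsets of an n-element set has size at most C(n − 1, k − 1), with equality for 'star' families {A ⊆ [n] : |A| = k, i ∈ A} (fix an element i). For n = 237, k = 6: C(236, 5) = 5845994232.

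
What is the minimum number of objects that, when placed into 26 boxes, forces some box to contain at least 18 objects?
n = (18 − 1)·26 + 1 = 443

By the generalised pigeonhole principle, to guarantee some box contains ≥ r objects we need more than (r − 1) · k objects total. Threshold: n = (r − 1) · k + 1. With r = 18 and k = 26: n = 17 · 26 + 1 = 442 + 1 = 443. For n = 442 = 17 · 26, we can put exactly 17 objects in every box, avoiding 18 in any single one — so 443 is tight.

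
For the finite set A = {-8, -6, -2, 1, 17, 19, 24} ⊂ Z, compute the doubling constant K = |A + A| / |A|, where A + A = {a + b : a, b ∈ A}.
K = |A + A| / |A| = 26/7

Enumerate A + A = {a + b : a, b ∈ A}. With |A| = 7, there are |A|^2 = 49 ordered sum pairs; collecting distinct values, A + A = {-16, -14, -12, -10, -8, -7, -5, -4, -1, 2, 9, 11, 13, 15, 16, 17, 18, 20, 22, 25, 34, 36, 38, 41, 43, 48}, so |A + A| = 26. Thus K = 26/7. For comparison, the minimum possible |A + A| over all 7-element sets is 2·7 − 1 = 13 (so min K = 13/7), attained only by arithmetic progressions.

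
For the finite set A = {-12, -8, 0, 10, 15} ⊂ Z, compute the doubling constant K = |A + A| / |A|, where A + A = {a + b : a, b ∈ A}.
K = |A + A| / |A| = 15/5 = 3

Enumerate A + A = {a + b : a, b ∈ A}. With |A| = 5, there are |A|^2 = 25 ordered sum pairs; collecting distinct values, A + A = {-24, -20, -16, -12, -8, -2, 0, 2, 3, 7, 10, 15, 20, 25, 30}, so |A + A| = 15. Thus K = 15/5 = 3. For comparison, the minimum possible |A + A| over all 5-element sets is 2·5 − 1 = 9 (so min K = 9/5), attained only by arithmetic progressions.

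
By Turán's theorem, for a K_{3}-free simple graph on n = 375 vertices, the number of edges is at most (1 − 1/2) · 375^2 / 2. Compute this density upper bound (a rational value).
Turán density bound = (1/2) · 375^2/2 = 140625/4 ≈ 35156.25

Turán's theorem: ex(n, K_{r+1}) is achieved by the complete r-partite Turán graph T(n, r) with parts as balanced as possible, and is at most (1 − 1/r) · n^2/2. For r = 2, n = 375: the density bound is (1/2) · 140625/2 = 140625/4 ≈ 35156.25. The integer-valued extremum is e(T(375, 2)) = 35156, which is strictly less than the density bound 140625/4 since 2 ∤ 375 (the parts of T(375, 2) cannot all be equal).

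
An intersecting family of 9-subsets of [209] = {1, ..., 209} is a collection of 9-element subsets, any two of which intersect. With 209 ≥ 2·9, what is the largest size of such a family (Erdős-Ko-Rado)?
max |F| = C(208, 8) = 75824205888366

Erdős-Ko-Rado (1961): when n ≥ 2k, max |F| = C(n−1, k−1). The bound is attained by the star {A : i ∈ A} for any fixed i ∈ [n]. Here C(209−1, 9−1) = C(208, 8) = 75824205888366.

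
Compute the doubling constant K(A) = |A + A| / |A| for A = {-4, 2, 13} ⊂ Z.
K = |A + A| / |A| = 6/3 = 2

Enumerate A + A = {a + b : a, b ∈ A}. With |A| = 3, there are |A|^2 = 9 ordered sum pairs; collecting distinct values, A + A = {-8, -2, 4, 9, 15, 26}, so |A + A| = 6. Thus K = 6/3 = 2. For comparison, the minimum possible |A + A| over all 3-element sets is 2·3 − 1 = 5 (so min K = 5/3), attained only by arithmetic progressions.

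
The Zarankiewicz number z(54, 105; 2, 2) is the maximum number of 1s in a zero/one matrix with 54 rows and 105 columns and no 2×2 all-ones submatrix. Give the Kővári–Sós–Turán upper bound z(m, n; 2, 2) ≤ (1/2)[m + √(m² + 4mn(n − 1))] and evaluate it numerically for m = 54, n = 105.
z(54, 105; 2, 2) ≤ (1/2)[54 + √(54² + 4·54·105·104)] = (1/2)[54 + √2361636] = 795.3808

Kővári–Sós–Turán: let r_1, ..., r_54 be the row sums and z = Σ r_i the total number of 1s. Each pair of columns can share at most one row with both entries 1 (else a 2×2 all-ones block appears), so Σ_i C(r_i, 2) ≤ C(105, 2) = 5460. By convexity Σ_i C(r_i, 2) ≥ 54·C(z/54, 2) = z(z − 54)/(2·54), giving z² − 54z − 54·105·104 ≤ 0 and hence z ≤ (1/2)[54 + √(2916 + 4·589680)] = (1/2)[54 + √2361636] ≈ (1/2)(54 + 1536.7615) = 795.3808.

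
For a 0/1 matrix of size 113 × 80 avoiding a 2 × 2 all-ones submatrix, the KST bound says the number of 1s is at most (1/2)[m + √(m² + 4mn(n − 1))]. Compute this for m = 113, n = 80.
z(113, 80; 2, 2) ≤ (1/2)[113 + √(113² + 4·113·80·79)] = (1/2)[113 + √2869409] = 903.4665

Kővári–Sós–Turán: let r_1, ..., r_113 be the row sums and z = Σ r_i the total number of 1s. Each pair of columns can share at most one row with both entries 1 (else a 2×2 all-ones block appears), so Σ_i C(r_i, 2) ≤ C(80, 2) = 3160. By convexity Σ_i C(r_i, 2) ≥ 113·C(z/113, 2) = z(z − 113)/(2·113), giving z² − 113z − 113·80·79 ≤ 0 and hence z ≤ (1/2)[113 + √(12769 + 4·714160)] = (1/2)[113 + √2869409] ≈ (1/2)(113 + 1693.933) = 903.4665.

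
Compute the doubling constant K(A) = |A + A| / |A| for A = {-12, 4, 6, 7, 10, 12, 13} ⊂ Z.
K = |A + A| / |A| = 23/7

Enumerate A + A = {a + b : a, b ∈ A}. With |A| = 7, there are |A|^2 = 49 ordered sum pairs; collecting distinct values, A + A = {-24, -8, -6, -5, -2, 0, 1, 8, 10, 11, 12, 13, 14, 16, 17, 18, 19, 20, 22, 23, 24, 25, 26}, so |A + A| = 23. Thus K = 23/7. For comparison, the minimum possible |A + A| over all 7-element sets is 2·7 − 1 = 13 (so min K = 13/7), attained only by arithmetic progressions.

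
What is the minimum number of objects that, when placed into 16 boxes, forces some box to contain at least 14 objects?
n = (14 − 1)·16 + 1 = 209

By the generalised pigeonhole principle, to guarantee some box contains ≥ r objects we need more than (r − 1) · k objects total. Threshold: n = (r − 1) · k + 1. With r = 14 and k = 16: n = 13 · 16 + 1 = 208 + 1 = 209. For n = 208 = 13 · 16, we can put exactly 13 objects in every box, avoiding 14 in any single one — so 209 is tight.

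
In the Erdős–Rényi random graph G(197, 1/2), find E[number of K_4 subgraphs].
E[# K_4] = C(197, 4) · (1/2)^C(4, 2) = 60862165 / 2^6 = 950971.328125

For each 4-subset S of vertices (there are C(197, 4) = 60862165 such S), let X_S = 1 if S induces a K_4 (all C(4, 2) = 6 edges present). Then P(X_S = 1) = (1/2)^6 = 1/64. By linearity of expectation, E[# K_4] = C(197, 4) · (1/2)^6 = 60862165 / 64 = 950971.328125.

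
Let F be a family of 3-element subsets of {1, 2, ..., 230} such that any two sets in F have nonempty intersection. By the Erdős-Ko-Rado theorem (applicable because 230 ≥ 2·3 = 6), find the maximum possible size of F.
max |F| = C(229, 2) = 26106

Erdős-Ko-Rado (1961): when n ≥ 2k, max |F| = C(n−1, k−1). The bound is attained by the star {A : i ∈ A} for any fixed i ∈ [n]. Here C(230−1, 3−1) = C(229, 2) = 26106.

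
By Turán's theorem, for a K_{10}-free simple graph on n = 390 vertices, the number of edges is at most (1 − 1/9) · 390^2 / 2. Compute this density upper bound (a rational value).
Turán density bound = (8/9) · 390^2/2 = 67600

Turán's theorem: ex(n, K_{r+1}) is achieved by the complete r-partite Turán graph T(n, r) with parts as balanced as possible, and is at most (1 − 1/r) · n^2/2. For r = 9, n = 390: the density bound is (8/9) · 152100/2 = 67600. The integer-valued extremum is e(T(390, 9)) = 67599, which is strictly less than the density bound 67600 since 9 ∤ 390 (the parts of T(390, 9) cannot all be equal).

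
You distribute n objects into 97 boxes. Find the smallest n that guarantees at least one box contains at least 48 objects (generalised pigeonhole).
n = (48 − 1)·97 + 1 = 4560

By the generalised pigeonhole principle, to guarantee some box contains ≥ r objects we need more than (r − 1) · k objects total. Threshold: n = (r − 1) · k + 1. With r = 48 and k = 97: n = 47 · 97 + 1 = 4559 + 1 = 4560. For n = 4559 = 47 · 97, we can put exactly 47 objects in every box, avoiding 48 in any single one — so 4560 is tight.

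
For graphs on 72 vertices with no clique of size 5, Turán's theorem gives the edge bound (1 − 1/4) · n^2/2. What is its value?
Turán density bound = (3/4) · 72^2/2 = 1944

Turán's theorem: ex(n, K_{r+1}) is achieved by the complete r-partite Turán graph T(n, r) with parts as balanced as possible, and is at most (1 − 1/r) · n^2/2. For r = 4, n = 72: the density bound is (3/4) · 5184/2 = 1944. Since 4 ∣ 72, the Turán graph T(72, 4) has parts of equal size 18, and its edge count e(T(72, 4)) = 1944 attains the density bound exactly.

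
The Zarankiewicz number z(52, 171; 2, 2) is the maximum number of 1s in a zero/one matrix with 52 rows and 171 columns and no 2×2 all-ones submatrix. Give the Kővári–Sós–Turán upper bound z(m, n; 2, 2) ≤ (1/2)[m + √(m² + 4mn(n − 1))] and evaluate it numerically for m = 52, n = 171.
z(52, 171; 2, 2) ≤ (1/2)[52 + √(52² + 4·52·171·170)] = (1/2)[52 + √6049264] = 1255.7626

Kővári–Sós–Turán: let r_1, ..., r_52 be the row sums and z = Σ r_i the total number of 1s. Each pair of columns can share at most one row with both entries 1 (else a 2×2 all-ones block appears), so Σ_i C(r_i, 2) ≤ C(171, 2) = 14535. By convexity Σ_i C(r_i, 2) ≥ 52·C(z/52, 2) = z(z − 52)/(2·52), giving z² − 52z − 52·171·170 ≤ 0 and hence z ≤ (1/2)[52 + √(2704 + 4·1511640)] = (1/2)[52 + √6049264] ≈ (1/2)(52 + 2459.5252) = 1255.7626.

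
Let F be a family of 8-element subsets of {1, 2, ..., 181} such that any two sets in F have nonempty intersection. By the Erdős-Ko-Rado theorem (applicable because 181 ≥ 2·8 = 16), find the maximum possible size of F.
max |F| = C(180, 7) = 1079414463600

The Erdős-Ko-Rado theorem states: for n ≥ 2k, an intersecting family of k-subsets of an n-element set has size at most C(n − 1, k − 1), with equality for 'star' families {A ⊆ [n] : |A| = k, i ∈ A} (fix an element i). For n = 181, k = 8: C(180, 7) = 1079414463600.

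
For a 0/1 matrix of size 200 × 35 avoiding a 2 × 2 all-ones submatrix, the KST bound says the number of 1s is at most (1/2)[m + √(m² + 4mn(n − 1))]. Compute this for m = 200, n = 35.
z(200, 35; 2, 2) ≤ (1/2)[200 + √(200² + 4·200·35·34)] = (1/2)[200 + √992000] = 597.996

Kővári–Sós–Turán: let r_1, ..., r_200 be the row sums and z = Σ r_i the total number of 1s. Each pair of columns can share at most one row with both entries 1 (else a 2×2 all-ones block appears), so Σ_i C(r_i, 2) ≤ C(35, 2) = 595. By convexity Σ_i C(r_i, 2) ≥ 200·C(z/200, 2) = z(z − 200)/(2·200), giving z² − 200z − 200·35·34 ≤ 0 and hence z ≤ (1/2)[200 + √(40000 + 4·238000)] = (1/2)[200 + √992000] ≈ (1/2)(200 + 995.992) = 597.996.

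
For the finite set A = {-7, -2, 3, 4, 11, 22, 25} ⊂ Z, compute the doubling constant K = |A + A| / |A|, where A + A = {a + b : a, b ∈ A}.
K = |A + A| / |A| = 26/7

Enumerate A + A = {a + b : a, b ∈ A}. With |A| = 7, there are |A|^2 = 49 ordered sum pairs; collecting distinct values, A + A = {-14, -9, -4, -3, 1, 2, 4, 6, 7, 8, 9, 14, 15, 18, 20, 22, 23, 25, 26, 28, 29, 33, 36, 44, 47, 50}, so |A + A| = 26. Thus K = 26/7. For comparison, the minimum possible |A + A| over all 7-element sets is 2·7 − 1 = 13 (so min K = 13/7), attained only by arithmetic progressions.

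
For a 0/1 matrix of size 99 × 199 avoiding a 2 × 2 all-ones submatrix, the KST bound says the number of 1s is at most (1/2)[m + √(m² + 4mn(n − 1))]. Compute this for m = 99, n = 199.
z(99, 199; 2, 2) ≤ (1/2)[99 + √(99² + 4·99·199·198)] = (1/2)[99 + √15612993] = 2025.164

Kővári–Sós–Turán: let r_1, ..., r_99 be the row sums and z = Σ r_i the total number of 1s. Each pair of columns can share at most one row with both entries 1 (else a 2×2 all-ones block appears), so Σ_i C(r_i, 2) ≤ C(199, 2) = 19701. By convexity Σ_i C(r_i, 2) ≥ 99·C(z/99, 2) = z(z − 99)/(2·99), giving z² − 99z − 99·199·198 ≤ 0 and hence z ≤ (1/2)[99 + √(9801 + 4·3900798)] = (1/2)[99 + √15612993] ≈ (1/2)(99 + 3951.328) = 2025.164.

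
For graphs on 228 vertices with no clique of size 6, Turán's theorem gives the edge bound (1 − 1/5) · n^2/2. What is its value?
Turán density bound = (4/5) · 228^2/2 = 103968/5 ≈ 20793.6

Turán's theorem: ex(n, K_{r+1}) is achieved by the complete r-partite Turán graph T(n, r) with parts as balanced as possible, and is at most (1 − 1/r) · n^2/2. For r = 5, n = 228: the density bound is (4/5) · 51984/2 = 103968/5 ≈ 20793.6. The integer-valued extremum is e(T(228, 5)) = 20793, which is strictly less than the density bound 103968/5 since 5 ∤ 228 (the parts of T(228, 5) cannot all be equal).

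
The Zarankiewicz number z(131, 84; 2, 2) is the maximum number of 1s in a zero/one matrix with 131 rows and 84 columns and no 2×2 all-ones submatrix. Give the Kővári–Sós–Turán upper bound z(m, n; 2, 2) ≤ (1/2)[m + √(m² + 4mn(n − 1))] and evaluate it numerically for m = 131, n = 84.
z(131, 84; 2, 2) ≤ (1/2)[131 + √(131² + 4·131·84·83)] = (1/2)[131 + √3670489] = 1023.426

Kővári–Sós–Turán: let r_1, ..., r_131 be the row sums and z = Σ r_i the total number of 1s. Each pair of columns can share at most one row with both entries 1 (else a 2×2 all-ones block appears), so Σ_i C(r_i, 2) ≤ C(84, 2) = 3486. By convexity Σ_i C(r_i, 2) ≥ 131·C(z/131, 2) = z(z − 131)/(2·131), giving z² − 131z − 131·84·83 ≤ 0 and hence z ≤ (1/2)[131 + √(17161 + 4·913332)] = (1/2)[131 + √3670489] ≈ (1/2)(131 + 1915.852) = 1023.426.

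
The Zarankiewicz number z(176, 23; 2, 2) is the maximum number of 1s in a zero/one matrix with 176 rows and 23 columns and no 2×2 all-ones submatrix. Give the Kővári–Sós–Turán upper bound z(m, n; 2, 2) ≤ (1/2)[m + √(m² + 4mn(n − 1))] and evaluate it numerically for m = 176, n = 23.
z(176, 23; 2, 2) ≤ (1/2)[176 + √(176² + 4·176·23·22)] = (1/2)[176 + √387200] = 399.127

Kővári–Sós–Turán: let r_1, ..., r_176 be the row sums and z = Σ r_i the total number of 1s. Each pair of columns can share at most one row with both entries 1 (else a 2×2 all-ones block appears), so Σ_i C(r_i, 2) ≤ C(23, 2) = 253. By convexity Σ_i C(r_i, 2) ≥ 176·C(z/176, 2) = z(z − 176)/(2·176), giving z² − 176z − 176·23·22 ≤ 0 and hence z ≤ (1/2)[176 + √(30976 + 4·89056)] = (1/2)[176 + √387200] ≈ (1/2)(176 + 622.254) = 399.127.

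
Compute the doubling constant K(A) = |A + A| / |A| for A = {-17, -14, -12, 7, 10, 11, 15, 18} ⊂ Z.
K = |A + A| / |A| = 31/8

Enumerate A + A = {a + b : a, b ∈ A}. With |A| = 8, there are |A|^2 = 64 ordered sum pairs; collecting distinct values, A + A = {-34, -31, -29, -28, -26, -24, -10, -7, -6, -5, -4, -3, -2, -1, 1, 3, 4, 6, 14, 17, 18, 20, 21, 22, 25, 26, 28, 29, 30, 33, 36}, so |A + A| = 31. Thus K = 31/8. For comparison, the minimum possible |A + A| over all 8-element sets is 2·8 − 1 = 15 (so min K = 15/8), attained only by arithmetic progressions.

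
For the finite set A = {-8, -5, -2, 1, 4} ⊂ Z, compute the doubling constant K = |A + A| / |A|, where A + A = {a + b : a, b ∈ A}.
K = |A + A| / |A| = 9/5

Enumerate A + A = {a + b : a, b ∈ A}. With |A| = 5, there are |A|^2 = 25 ordered sum pairs; collecting distinct values, A + A = {-16, -13, -10, -7, -4, -1, 2, 5, 8}, so |A + A| = 9. Thus K = 9/5. Here |A + A| = 2|A| − 1 = 9, the minimum possible — so K = 9/5 is minimal, which holds iff A is an arithmetic progression.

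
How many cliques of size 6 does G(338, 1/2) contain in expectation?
E[# K_6] = C(338, 6) · (1/2)^C(6, 2) = 1980564039636 / 2^15 = 495141009909/8192 ≈ 60442017.811157

For each 6-subset S of vertices (there are C(338, 6) = 1980564039636 such S), let X_S = 1 if S induces a K_6 (all C(6, 2) = 15 edges present). Then P(X_S = 1) = (1/2)^15 = 1/32768. By linearity of expectation, E[# K_6] = C(338, 6) · (1/2)^15 = 1980564039636 / 32768 = 495141009909/8192 ≈ 60442017.811157.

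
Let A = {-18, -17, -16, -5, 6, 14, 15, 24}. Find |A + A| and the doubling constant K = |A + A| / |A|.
K = |A + A| / |A| = 31/8

Enumerate A + A = {a + b : a, b ∈ A}. With |A| = 8, there are |A|^2 = 64 ordered sum pairs; collecting distinct values, A + A = {-36, -35, -34, -33, -32, -23, -22, -21, -12, -11, -10, -4, -3, -2, -1, 1, 6, 7, 8, 9, 10, 12, 19, 20, 21, 28, 29, 30, 38, 39, 48}, so |A + A| = 31. Thus K = 31/8. For comparison, the minimum possible |A + A| over all 8-element sets is 2·8 − 1 = 15 (so min K = 15/8), attained only by arithmetic progressions.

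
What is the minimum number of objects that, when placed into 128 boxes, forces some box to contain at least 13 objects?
n = (13 − 1)·128 + 1 = 1537

By the generalised pigeonhole principle, to guarantee some box contains ≥ r objects we need more than (r − 1) · k objects total. Threshold: n = (r − 1) · k + 1. With r = 13 and k = 128: n = 12 · 128 + 1 = 1536 + 1 = 1537. For n = 1536 = 12 · 128, we can put exactly 12 objects in every box, avoiding 13 in any single one — so 1537 is tight.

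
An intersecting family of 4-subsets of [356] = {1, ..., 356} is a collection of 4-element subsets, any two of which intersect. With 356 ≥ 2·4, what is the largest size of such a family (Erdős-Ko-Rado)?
max |F| = C(355, 3) = 7393585

Erdős-Ko-Rado (1961): when n ≥ 2k, max |F| = C(n−1, k−1). The bound is attained by the star {A : i ∈ A} for any fixed i ∈ [n]. Here C(356−1, 4−1) = C(355, 3) = 7393585.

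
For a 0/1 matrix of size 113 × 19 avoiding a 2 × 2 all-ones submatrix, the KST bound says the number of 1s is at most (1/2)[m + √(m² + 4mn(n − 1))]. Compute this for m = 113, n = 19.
z(113, 19; 2, 2) ≤ (1/2)[113 + √(113² + 4·113·19·18)] = (1/2)[113 + √167353] = 261.044

Kővári–Sós–Turán: let r_1, ..., r_113 be the row sums and z = Σ r_i the total number of 1s. Each pair of columns can share at most one row with both entries 1 (else a 2×2 all-ones block appears), so Σ_i C(r_i, 2) ≤ C(19, 2) = 171. By convexity Σ_i C(r_i, 2) ≥ 113·C(z/113, 2) = z(z − 113)/(2·113), giving z² − 113z − 113·19·18 ≤ 0 and hence z ≤ (1/2)[113 + √(12769 + 4·38646)] = (1/2)[113 + √167353] ≈ (1/2)(113 + 409.088) = 261.044.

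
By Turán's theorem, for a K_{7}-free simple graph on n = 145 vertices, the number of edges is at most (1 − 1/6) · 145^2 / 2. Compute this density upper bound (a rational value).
Turán density bound = (5/6) · 145^2/2 = 105125/12 ≈ 8760.4167

Turán's theorem: ex(n, K_{r+1}) is achieved by the complete r-partite Turán graph T(n, r) with parts as balanced as possible, and is at most (1 − 1/r) · n^2/2. For r = 6, n = 145: the density bound is (5/6) · 21025/2 = 105125/12 ≈ 8760.4167. The integer-valued extremum is e(T(145, 6)) = 8760, which is strictly less than the density bound 105125/12 since 6 ∤ 145 (the parts of T(145, 6) cannot all be equal).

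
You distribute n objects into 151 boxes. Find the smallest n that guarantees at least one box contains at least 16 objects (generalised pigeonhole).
n = (16 − 1)·151 + 1 = 2266

By the generalised pigeonhole principle, to guarantee some box contains ≥ r objects we need more than (r − 1) · k objects total. Threshold: n = (r − 1) · k + 1. With r = 16 and k = 151: n = 15 · 151 + 1 = 2265 + 1 = 2266. For n = 2265 = 15 · 151, we can put exactly 15 objects in every box, avoiding 16 in any single one — so 2266 is tight.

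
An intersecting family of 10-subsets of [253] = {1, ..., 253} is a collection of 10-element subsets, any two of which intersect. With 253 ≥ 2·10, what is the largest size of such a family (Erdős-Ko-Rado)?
max |F| = C(252, 9) = 9774402909134500

Erdős-Ko-Rado (1961): when n ≥ 2k, max |F| = C(n−1, k−1). The bound is attained by the star {A : i ∈ A} for any fixed i ∈ [n]. Here C(253−1, 10−1) = C(252, 9) = 9774402909134500.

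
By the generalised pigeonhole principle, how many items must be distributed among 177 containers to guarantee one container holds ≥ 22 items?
n = (22 − 1)·177 + 1 = 3718

By the generalised pigeonhole principle, to guarantee some box contains ≥ r objects we need more than (r − 1) · k objects total. Threshold: n = (r − 1) · k + 1. With r = 22 and k = 177: n = 21 · 177 + 1 = 3717 + 1 = 3718. For n = 3717 = 21 · 177, we can put exactly 21 objects in every box, avoiding 22 in any single one — so 3718 is tight.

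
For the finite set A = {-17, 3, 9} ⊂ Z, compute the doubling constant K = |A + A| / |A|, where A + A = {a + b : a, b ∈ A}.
K = |A + A| / |A| = 6/3 = 2

Enumerate A + A = {a + b : a, b ∈ A}. With |A| = 3, there are |A|^2 = 9 ordered sum pairs; collecting distinct values, A + A = {-34, -14, -8, 6, 12, 18}, so |A + A| = 6. Thus K = 6/3 = 2. For comparison, the minimum possible |A + A| over all 3-element sets is 2·3 − 1 = 5 (so min K = 5/3), attained only by arithmetic progressions.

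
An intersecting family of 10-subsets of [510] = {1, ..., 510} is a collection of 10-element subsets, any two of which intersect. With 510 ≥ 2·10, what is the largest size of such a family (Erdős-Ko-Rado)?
max |F| = C(509, 9) = 5885837674864462601

The Erdős-Ko-Rado theorem states: for n ≥ 2k, an intersecting family of k-subsets of an n-element set has size at most C(n − 1, k − 1), with equality for 'star' families {A ⊆ [n] : |A| = k, i ∈ A} (fix an element i). For n = 510, k = 10: C(509, 9) = 5885837674864462601.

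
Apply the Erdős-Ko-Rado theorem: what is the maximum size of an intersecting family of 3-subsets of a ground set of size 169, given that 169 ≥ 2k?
max |F| = C(168, 2) = 14028

Erdős-Ko-Rado (1961): when n ≥ 2k, max |F| = C(n−1, k−1). The bound is attained by the star {A : i ∈ A} for any fixed i ∈ [n]. Here C(169−1, 3−1) = C(168, 2) = 14028.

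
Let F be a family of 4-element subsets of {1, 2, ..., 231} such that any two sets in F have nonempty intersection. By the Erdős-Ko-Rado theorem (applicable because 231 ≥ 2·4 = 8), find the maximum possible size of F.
max |F| = C(230, 3) = 2001460

Erdős-Ko-Rado (1961): when n ≥ 2k, max |F| = C(n−1, k−1). The bound is attained by the star {A : i ∈ A} for any fixed i ∈ [n]. Here C(231−1, 4−1) = C(230, 3) = 2001460.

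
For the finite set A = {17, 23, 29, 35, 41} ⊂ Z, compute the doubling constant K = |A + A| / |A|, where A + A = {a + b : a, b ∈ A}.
K = |A + A| / |A| = 9/5

Enumerate A + A = {a + b : a, b ∈ A}. With |A| = 5, there are |A|^2 = 25 ordered sum pairs; collecting distinct values, A + A = {34, 40, 46, 52, 58, 64, 70, 76, 82}, so |A + A| = 9. Thus K = 9/5. Here |A + A| = 2|A| − 1 = 9, the minimum possible — so K = 9/5 is minimal, which holds iff A is an arithmetic progression.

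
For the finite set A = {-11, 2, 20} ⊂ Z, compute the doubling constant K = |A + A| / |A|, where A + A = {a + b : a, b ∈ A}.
K = |A + A| / |A| = 6/3 = 2

Enumerate A + A = {a + b : a, b ∈ A}. With |A| = 3, there are |A|^2 = 9 ordered sum pairs; collecting distinct values, A + A = {-22, -9, 4, 9, 22, 40}, so |A + A| = 6. Thus K = 6/3 = 2. For comparison, the minimum possible |A + A| over all 3-element sets is 2·3 − 1 = 5 (so min K = 5/3), attained only by arithmetic progressions.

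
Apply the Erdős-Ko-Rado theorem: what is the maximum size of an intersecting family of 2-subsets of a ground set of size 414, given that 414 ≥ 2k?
max |F| = C(413, 1) = 413

Erdős-Ko-Rado (1961): when n ≥ 2k, max |F| = C(n−1, k−1). The bound is attained by the star {A : i ∈ A} for any fixed i ∈ [n]. Here C(414−1, 2−1) = C(413, 1) = 413.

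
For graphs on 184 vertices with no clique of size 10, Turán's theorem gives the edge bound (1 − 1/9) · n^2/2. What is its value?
Turán density bound = (8/9) · 184^2/2 = 135424/9 ≈ 15047.1111

Turán's theorem: ex(n, K_{r+1}) is achieved by the complete r-partite Turán graph T(n, r) with parts as balanced as possible, and is at most (1 − 1/r) · n^2/2. For r = 9, n = 184: the density bound is (8/9) · 33856/2 = 135424/9 ≈ 15047.1111. The integer-valued extremum is e(T(184, 9)) = 15046, which is strictly less than the density bound 135424/9 since 9 ∤ 184 (the parts of T(184, 9) cannot all be equal).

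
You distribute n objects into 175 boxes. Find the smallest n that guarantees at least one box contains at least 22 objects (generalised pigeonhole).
n = (22 − 1)·175 + 1 = 3676

By the generalised pigeonhole principle, to guarantee some box contains ≥ r objects we need more than (r − 1) · k objects total. Threshold: n = (r − 1) · k + 1. With r = 22 and k = 175: n = 21 · 175 + 1 = 3675 + 1 = 3676. For n = 3675 = 21 · 175, we can put exactly 21 objects in every box, avoiding 22 in any single one — so 3676 is tight.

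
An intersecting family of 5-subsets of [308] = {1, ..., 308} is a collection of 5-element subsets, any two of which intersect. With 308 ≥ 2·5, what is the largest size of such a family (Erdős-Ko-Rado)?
max |F| = C(307, 4) = 362929260

Erdős-Ko-Rado (1961): when n ≥ 2k, max |F| = C(n−1, k−1). The bound is attained by the star {A : i ∈ A} for any fixed i ∈ [n]. Here C(308−1, 5−1) = C(307, 4) = 362929260.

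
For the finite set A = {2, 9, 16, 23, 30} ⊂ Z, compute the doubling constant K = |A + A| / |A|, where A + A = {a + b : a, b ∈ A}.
K = |A + A| / |A| = 9/5

Enumerate A + A = {a + b : a, b ∈ A}. With |A| = 5, there are |A|^2 = 25 ordered sum pairs; collecting distinct values, A + A = {4, 11, 18, 25, 32, 39, 46, 53, 60}, so |A + A| = 9. Thus K = 9/5. Here |A + A| = 2|A| − 1 = 9, the minimum possible — so K = 9/5 is minimal, which holds iff A is an arithmetic progression.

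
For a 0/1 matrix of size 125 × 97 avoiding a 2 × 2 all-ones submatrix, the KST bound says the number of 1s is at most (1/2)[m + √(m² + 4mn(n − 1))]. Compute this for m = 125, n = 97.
z(125, 97; 2, 2) ≤ (1/2)[125 + √(125² + 4·125·97·96)] = (1/2)[125 + √4671625] = 1143.1971

Kővári–Sós–Turán: let r_1, ..., r_125 be the row sums and z = Σ r_i the total number of 1s. Each pair of columns can share at most one row with both entries 1 (else a 2×2 all-ones block appears), so Σ_i C(r_i, 2) ≤ C(97, 2) = 4656. By convexity Σ_i C(r_i, 2) ≥ 125·C(z/125, 2) = z(z − 125)/(2·125), giving z² − 125z − 125·97·96 ≤ 0 and hence z ≤ (1/2)[125 + √(15625 + 4·1164000)] = (1/2)[125 + √4671625] ≈ (1/2)(125 + 2161.3942) = 1143.1971.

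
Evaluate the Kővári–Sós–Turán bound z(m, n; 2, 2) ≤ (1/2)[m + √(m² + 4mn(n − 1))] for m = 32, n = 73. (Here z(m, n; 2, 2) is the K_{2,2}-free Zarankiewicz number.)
z(32, 73; 2, 2) ≤ (1/2)[32 + √(32² + 4·32·73·72)] = (1/2)[32 + √673792] = 426.4242

Kővári–Sós–Turán: let r_1, ..., r_32 be the row sums and z = Σ r_i the total number of 1s. Each pair of columns can share at most one row with both entries 1 (else a 2×2 all-ones block appears), so Σ_i C(r_i, 2) ≤ C(73, 2) = 2628. By convexity Σ_i C(r_i, 2) ≥ 32·C(z/32, 2) = z(z − 32)/(2·32), giving z² − 32z − 32·73·72 ≤ 0 and hence z ≤ (1/2)[32 + √(1024 + 4·168192)] = (1/2)[32 + √673792] ≈ (1/2)(32 + 820.8483) = 426.4242.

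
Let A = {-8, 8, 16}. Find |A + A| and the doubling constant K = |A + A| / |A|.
K = |A + A| / |A| = 6/3 = 2

Enumerate A + A = {a + b : a, b ∈ A}. With |A| = 3, there are |A|^2 = 9 ordered sum pairs; collecting distinct values, A + A = {-16, 0, 8, 16, 24, 32}, so |A + A| = 6. Thus K = 6/3 = 2. For comparison, the minimum possible |A + A| over all 3-element sets is 2·3 − 1 = 5 (so min K = 5/3), attained only by arithmetic progressions.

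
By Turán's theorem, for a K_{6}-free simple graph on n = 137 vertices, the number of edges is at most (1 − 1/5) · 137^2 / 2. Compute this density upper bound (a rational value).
Turán density bound = (4/5) · 137^2/2 = 37538/5 ≈ 7507.6

Turán's theorem: ex(n, K_{r+1}) is achieved by the complete r-partite Turán graph T(n, r) with parts as balanced as possible, and is at most (1 − 1/r) · n^2/2. For r = 5, n = 137: the density bound is (4/5) · 18769/2 = 37538/5 ≈ 7507.6. The integer-valued extremum is e(T(137, 5)) = 7507, which is strictly less than the density bound 37538/5 since 5 ∤ 137 (the parts of T(137, 5) cannot all be equal).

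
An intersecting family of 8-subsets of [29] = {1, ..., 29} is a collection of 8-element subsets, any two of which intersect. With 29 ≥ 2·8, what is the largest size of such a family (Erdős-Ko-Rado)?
max |F| = C(28, 7) = 1184040

Erdős-Ko-Rado (1961): when n ≥ 2k, max |F| = C(n−1, k−1). The bound is attained by the star {A : i ∈ A} for any fixed i ∈ [n]. Here C(29−1, 8−1) = C(28, 7) = 1184040.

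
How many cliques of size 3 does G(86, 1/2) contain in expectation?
E[# K_3] = C(86, 3) · (1/2)^C(3, 2) = 102340 / 2^3 = 25585/2 = 12792.5

For each 3-subset S of vertices (there are C(86, 3) = 102340 such S), let X_S = 1 if S induces a K_3 (all C(3, 2) = 3 edges present). Then P(X_S = 1) = (1/2)^3 = 1/8. By linearity of expectation, E[# K_3] = C(86, 3) · (1/2)^3 = 102340 / 8 = 25585/2 = 12792.5.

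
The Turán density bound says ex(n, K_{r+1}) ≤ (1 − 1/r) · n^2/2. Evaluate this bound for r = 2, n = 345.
Turán density bound = (1/2) · 345^2/2 = 119025/4 ≈ 29756.25

Turán's theorem: ex(n, K_{r+1}) is achieved by the complete r-partite Turán graph T(n, r) with parts as balanced as possible, and is at most (1 − 1/r) · n^2/2. For r = 2, n = 345: the density bound is (1/2) · 119025/2 = 119025/4 ≈ 29756.25. The integer-valued extremum is e(T(345, 2)) = 29756, which is strictly less than the density bound 119025/4 since 2 ∤ 345 (the parts of T(345, 2) cannot all be equal).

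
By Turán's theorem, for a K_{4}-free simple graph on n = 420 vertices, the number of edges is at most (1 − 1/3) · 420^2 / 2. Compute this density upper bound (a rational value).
Turán density bound = (2/3) · 420^2/2 = 58800

Turán's theorem: ex(n, K_{r+1}) is achieved by the complete r-partite Turán graph T(n, r) with parts as balanced as possible, and is at most (1 − 1/r) · n^2/2. For r = 3, n = 420: the density bound is (2/3) · 176400/2 = 58800. Since 3 ∣ 420, the Turán graph T(420, 3) has parts of equal size 140, and its edge count e(T(420, 3)) = 58800 attains the density bound exactly.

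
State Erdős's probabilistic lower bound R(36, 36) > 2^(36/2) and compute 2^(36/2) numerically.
2^(36/2) = 262144; so R(36, 36) > 262144

Colour each edge of K_n uniformly at random with red/blue. The expected number of monochromatic K_36 is C(n, 36) · 2 · 2^(−C(36,2)). If C(n, 36) · 2^(1 − C(36,2)) < 1, then with positive probability no monochromatic K_36 exists, so R(36, 36) > n. The standard estimate C(n, 36) ≤ n^36/36! shows this inequality holds whenever n ≤ 2^(36/2) (since 36! · 2^(C(36,2) − 1) > 2^(36^2/2) ≥ n^36). Hence R(36, 36) > 2^(36/2) = 262144.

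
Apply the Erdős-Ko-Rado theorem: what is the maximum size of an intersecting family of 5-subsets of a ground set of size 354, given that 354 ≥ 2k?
max |F| = C(353, 4) = 636035400

The Erdős-Ko-Rado theorem states: for n ≥ 2k, an intersecting family of k-subsets of an n-element set has size at most C(n − 1, k − 1), with equality for 'star' families {A ⊆ [n] : |A| = k, i ∈ A} (fix an element i). For n = 354, k = 5: C(353, 4) = 636035400.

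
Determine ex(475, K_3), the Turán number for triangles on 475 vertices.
ex(475, K_3) = ⌊475^2/4⌋ = 56406

Mantel (1907): a triangle-free graph on n vertices has at most ⌊n^2/4⌋ edges, with equality for the complete bipartite graph K_{⌊n/2⌋, ⌈n/2⌉}. For n = 475: ⌊475^2/4⌋ = ⌊225625/4⌋ = 56406. The extremal graph is K_{237, 238}, which has 237·238 = 56406 edges.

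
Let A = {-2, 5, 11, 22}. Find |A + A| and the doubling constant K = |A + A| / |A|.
K = |A + A| / |A| = 10/4 = 5/2

Enumerate A + A = {a + b : a, b ∈ A}. With |A| = 4, there are |A|^2 = 16 ordered sum pairs; collecting distinct values, A + A = {-4, 3, 9, 10, 16, 20, 22, 27, 33, 44}, so |A + A| = 10. Thus K = 10/4 = 5/2. For comparison, the minimum possible |A + A| over all 4-element sets is 2·4 − 1 = 7 (so min K = 7/4), attained only by arithmetic progressions.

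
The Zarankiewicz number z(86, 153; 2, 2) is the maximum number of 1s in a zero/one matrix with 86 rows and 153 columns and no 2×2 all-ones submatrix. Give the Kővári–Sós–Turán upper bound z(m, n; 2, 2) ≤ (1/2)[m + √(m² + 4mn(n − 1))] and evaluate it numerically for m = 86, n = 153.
z(86, 153; 2, 2) ≤ (1/2)[86 + √(86² + 4·86·153·152)] = (1/2)[86 + √8007460] = 1457.8728

Kővári–Sós–Turán: let r_1, ..., r_86 be the row sums and z = Σ r_i the total number of 1s. Each pair of columns can share at most one row with both entries 1 (else a 2×2 all-ones block appears), so Σ_i C(r_i, 2) ≤ C(153, 2) = 11628. By convexity Σ_i C(r_i, 2) ≥ 86·C(z/86, 2) = z(z − 86)/(2·86), giving z² − 86z − 86·153·152 ≤ 0 and hence z ≤ (1/2)[86 + √(7396 + 4·2000016)] = (1/2)[86 + √8007460] ≈ (1/2)(86 + 2829.7456) = 1457.8728.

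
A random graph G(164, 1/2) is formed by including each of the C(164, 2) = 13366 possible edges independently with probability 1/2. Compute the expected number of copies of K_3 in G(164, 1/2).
E[# K_3] = C(164, 3) · (1/2)^C(3, 2) = 721764 / 2^3 = 180441/2 = 90220.5

For each 3-subset S of vertices (there are C(164, 3) = 721764 such S), let X_S = 1 if S induces a K_3 (all C(3, 2) = 3 edges present). Then P(X_S = 1) = (1/2)^3 = 1/8. By linearity of expectation, E[# K_3] = C(164, 3) · (1/2)^3 = 721764 / 8 = 180441/2 = 90220.5.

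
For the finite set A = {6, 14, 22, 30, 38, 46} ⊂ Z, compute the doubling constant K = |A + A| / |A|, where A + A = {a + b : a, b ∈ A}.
K = |A + A| / |A| = 11/6

Enumerate A + A = {a + b : a, b ∈ A}. With |A| = 6, there are |A|^2 = 36 ordered sum pairs; collecting distinct values, A + A = {12, 20, 28, 36, 44, 52, 60, 68, 76, 84, 92}, so |A + A| = 11. Thus K = 11/6. Here |A + A| = 2|A| − 1 = 11, the minimum possible — so K = 11/6 is minimal, which holds iff A is an arithmetic progression.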